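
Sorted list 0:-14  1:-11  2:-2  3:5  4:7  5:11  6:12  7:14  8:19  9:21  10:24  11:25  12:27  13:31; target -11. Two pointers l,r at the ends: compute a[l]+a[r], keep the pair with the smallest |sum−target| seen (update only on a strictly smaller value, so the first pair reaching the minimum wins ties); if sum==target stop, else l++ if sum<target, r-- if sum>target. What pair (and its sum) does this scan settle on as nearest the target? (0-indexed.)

l=0 r=13: -14+31=17 d=28 *, r--
l=0 r=12: -14+27=13 d=24 *, r--
l=0 r=11: -14+25=11 d=22 *, r--
l=0 r=10: -14+24=10 d=21 *, r--
l=0 r=9: -14+21=7 d=18 *, r--
l=0 r=8: -14+19=5 d=16 *, r--
l=0 r=7: -14+14=0 d=11 *, r--
l=0 r=6: -14+12=-2 d=9 *, r--
l=0 r=5: -14+11=-3 d=8 *, r--
l=0 r=4: -14+7=-7 d=4 *, r--
l=0 r=3: -14+5=-9 d=2 *, r--
l=0 r=2: -14+-2=-16 d=5, l++
l=1 r=2: -11+-2=-13 d=2, l++

pair (-14, 5) with sum -9 (|Δ|=2)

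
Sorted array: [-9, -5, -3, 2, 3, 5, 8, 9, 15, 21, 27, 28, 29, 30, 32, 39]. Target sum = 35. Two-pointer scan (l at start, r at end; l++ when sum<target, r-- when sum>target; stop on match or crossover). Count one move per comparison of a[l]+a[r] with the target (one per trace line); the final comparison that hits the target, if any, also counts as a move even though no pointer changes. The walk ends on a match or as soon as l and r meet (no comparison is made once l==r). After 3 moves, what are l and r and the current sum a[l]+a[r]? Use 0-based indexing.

l=2, r=14, sum=29

[0,15] -9+39=30 <35 → l++
[1,15] -5+39=34 <35 → l++
[2,15] -3+39=36 >35 → r--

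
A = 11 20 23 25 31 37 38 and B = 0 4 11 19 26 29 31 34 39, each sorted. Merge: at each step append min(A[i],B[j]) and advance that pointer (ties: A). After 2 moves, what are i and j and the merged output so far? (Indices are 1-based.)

i=1, j=3, merged so far=[0, 4]

i=1 j=1: A[i]=11>B[j]=0 take 0, j++
i=1 j=2: A[i]=11>B[j]=4 take 4, j++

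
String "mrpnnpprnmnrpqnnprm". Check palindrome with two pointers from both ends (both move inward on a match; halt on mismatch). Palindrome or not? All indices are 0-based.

not a palindrome (mismatch at 5,13)

l=0 r=18: 'm'=='m', l++,r--
l=1 r=17: 'r'=='r', l++,r--
l=2 r=16: 'p'=='p', l++,r--
l=3 r=15: 'n'=='n', l++,r--
l=4 r=14: 'n'=='n', l++,r--
l=5 r=13: 'p'!='q', stop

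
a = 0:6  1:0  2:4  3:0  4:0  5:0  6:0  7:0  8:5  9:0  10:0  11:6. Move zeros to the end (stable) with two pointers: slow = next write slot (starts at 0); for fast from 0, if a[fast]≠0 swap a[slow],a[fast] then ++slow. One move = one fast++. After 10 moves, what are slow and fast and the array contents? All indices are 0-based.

slow=3, fast=10, a=[6, 4, 5, 0, 0, 0, 0, 0, 0, 0, 0, 6]

(s=0,f=0) a[fast]=6≠0 swap→a[0]=6 → slow++,fast++
(s=1,f=1) a[fast]=0 → fast++
(s=1,f=2) a[fast]=4≠0 swap→a[1]=4 → slow++,fast++
(s=2,f=3) a[fast]=0 → fast++
(s=2,f=4) a[fast]=0 → fast++
(s=2,f=5) a[fast]=0 → fast++
(s=2,f=6) a[fast]=0 → fast++
(s=2,f=7) a[fast]=0 → fast++
(s=2,f=8) a[fast]=5≠0 swap→a[2]=5 → slow++,fast++
(s=3,f=9) a[fast]=0 → fast++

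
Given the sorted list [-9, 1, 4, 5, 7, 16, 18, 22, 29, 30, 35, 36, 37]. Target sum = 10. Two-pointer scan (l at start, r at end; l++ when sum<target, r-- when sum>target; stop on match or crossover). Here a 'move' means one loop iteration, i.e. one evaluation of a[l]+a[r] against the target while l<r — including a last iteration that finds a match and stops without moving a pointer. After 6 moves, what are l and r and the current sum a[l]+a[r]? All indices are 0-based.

l=0 r=12: -9+37=28 >10, r--
l=0 r=11: -9+36=27 >10, r--
l=0 r=10: -9+35=26 >10, r--
l=0 r=9: -9+30=21 >10, r--
l=0 r=8: -9+29=20 >10, r--
l=0 r=7: -9+22=13 >10, r--

l=0, r=6, sum=9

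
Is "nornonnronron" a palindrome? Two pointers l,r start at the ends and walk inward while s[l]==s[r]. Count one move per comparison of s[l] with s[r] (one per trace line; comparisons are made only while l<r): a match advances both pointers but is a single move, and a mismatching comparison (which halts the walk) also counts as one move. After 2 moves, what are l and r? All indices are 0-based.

[0,12] 'n'=='n' → l++,r--
[1,11] 'o'=='o' → l++,r--

l=2, r=10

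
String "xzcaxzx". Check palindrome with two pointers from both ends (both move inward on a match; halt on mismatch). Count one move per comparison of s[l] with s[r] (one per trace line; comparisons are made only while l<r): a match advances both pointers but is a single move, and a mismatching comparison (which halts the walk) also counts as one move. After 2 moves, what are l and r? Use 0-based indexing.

l=2, r=4

l=0 r=6: 'x'=='x', l++,r--
l=1 r=5: 'z'=='z', l++,r--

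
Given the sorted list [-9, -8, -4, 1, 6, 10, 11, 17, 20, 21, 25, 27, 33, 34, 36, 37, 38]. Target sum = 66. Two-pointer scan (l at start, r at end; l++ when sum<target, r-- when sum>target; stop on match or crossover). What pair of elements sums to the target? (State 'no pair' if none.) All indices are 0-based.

l=0 r=16: -9+38=29 <66, l++
l=1 r=16: -8+38=30 <66, l++
l=2 r=16: -4+38=34 <66, l++
l=3 r=16: 1+38=39 <66, l++
l=4 r=16: 6+38=44 <66, l++
l=5 r=16: 10+38=48 <66, l++
l=6 r=16: 11+38=49 <66, l++
l=7 r=16: 17+38=55 <66, l++
l=8 r=16: 20+38=58 <66, l++
l=9 r=16: 21+38=59 <66, l++
l=10 r=16: 25+38=63 <66, l++
l=11 r=16: 27+38=65 <66, l++
l=12 r=16: 33+38=71 >66, r--
l=12 r=15: 33+37=70 >66, r--
l=12 r=14: 33+36=69 >66, r--
l=12 r=13: 33+34=67 >66, r--

no pair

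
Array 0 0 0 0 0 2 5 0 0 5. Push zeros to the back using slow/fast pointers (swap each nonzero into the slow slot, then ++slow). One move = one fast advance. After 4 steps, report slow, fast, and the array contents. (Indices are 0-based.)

slow=0, fast=4, a=[0, 0, 0, 0, 0, 2, 5, 0, 0, 5]

(s=0,f=0) a[fast]=0 → fast++
(s=0,f=1) a[fast]=0 → fast++
(s=0,f=2) a[fast]=0 → fast++
(s=0,f=3) a[fast]=0 → fast++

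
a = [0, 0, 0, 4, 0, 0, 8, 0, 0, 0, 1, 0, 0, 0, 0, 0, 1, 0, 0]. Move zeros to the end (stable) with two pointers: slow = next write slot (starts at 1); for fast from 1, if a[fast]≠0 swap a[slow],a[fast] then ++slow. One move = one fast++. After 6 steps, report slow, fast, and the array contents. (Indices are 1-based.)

(s=1,f=1) a[fast]=0 → fast++
(s=1,f=2) a[fast]=0 → fast++
(s=1,f=3) a[fast]=0 → fast++
(s=1,f=4) a[fast]=4≠0 swap→a[1]=4 → slow++,fast++
(s=2,f=5) a[fast]=0 → fast++
(s=2,f=6) a[fast]=0 → fast++

slow=2, fast=7, a=[4, 0, 0, 0, 0, 0, 8, 0, 0, 0, 1, 0, 0, 0, 0, 0, 1, 0, 0]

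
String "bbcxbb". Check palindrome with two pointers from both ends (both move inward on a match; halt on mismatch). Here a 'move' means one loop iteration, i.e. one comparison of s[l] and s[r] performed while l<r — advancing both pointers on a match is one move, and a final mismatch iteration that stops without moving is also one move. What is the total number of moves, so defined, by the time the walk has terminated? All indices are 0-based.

3 moves

l=0 r=5: 'b'=='b', l++,r--
l=1 r=4: 'b'=='b', l++,r--
l=2 r=3: 'c'!='x', stop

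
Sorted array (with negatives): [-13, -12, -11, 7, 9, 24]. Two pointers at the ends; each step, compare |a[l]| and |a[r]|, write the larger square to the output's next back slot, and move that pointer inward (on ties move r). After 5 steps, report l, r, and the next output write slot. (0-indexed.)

l=3, r=3, next write slot=0

l=0 r=5: |-13|<=|24| out[5]=576, r--
l=0 r=4: |-13|>|9| out[4]=169, l++
l=1 r=4: |-12|>|9| out[3]=144, l++
l=2 r=4: |-11|>|9| out[2]=121, l++
l=3 r=4: |7|<=|9| out[1]=81, r--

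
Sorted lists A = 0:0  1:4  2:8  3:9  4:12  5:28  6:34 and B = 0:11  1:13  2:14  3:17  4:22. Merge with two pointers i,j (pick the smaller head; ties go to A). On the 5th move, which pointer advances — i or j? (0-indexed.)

i=0 j=0: A[i]=0<=B[j]=11 take 0, i++
i=1 j=0: A[i]=4<=B[j]=11 take 4, i++
i=2 j=0: A[i]=8<=B[j]=11 take 8, i++
i=3 j=0: A[i]=9<=B[j]=11 take 9, i++
i=4 j=0: A[i]=12>B[j]=11 take 11, j++

j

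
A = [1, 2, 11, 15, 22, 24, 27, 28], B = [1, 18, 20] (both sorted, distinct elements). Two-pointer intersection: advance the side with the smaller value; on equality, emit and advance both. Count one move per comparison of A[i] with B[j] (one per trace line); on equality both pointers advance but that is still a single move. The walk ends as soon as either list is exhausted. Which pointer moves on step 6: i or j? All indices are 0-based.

[i=0,j=0] 1==1 emit → i++,j++
[i=1,j=1] 2<18 → i++
[i=2,j=1] 11<18 → i++
[i=3,j=1] 15<18 → i++
[i=4,j=1] 22>18 → j++
[i=4,j=2] 22>20 → j++

j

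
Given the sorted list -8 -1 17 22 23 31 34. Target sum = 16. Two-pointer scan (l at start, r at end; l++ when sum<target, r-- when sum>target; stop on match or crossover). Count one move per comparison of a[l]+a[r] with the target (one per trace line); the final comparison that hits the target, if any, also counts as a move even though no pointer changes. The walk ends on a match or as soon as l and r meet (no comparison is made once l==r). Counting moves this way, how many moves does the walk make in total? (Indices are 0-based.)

6 moves

l=0 r=6: -8+34=26 >16, r--
l=0 r=5: -8+31=23 >16, r--
l=0 r=4: -8+23=15 <16, l++
l=1 r=4: -1+23=22 >16, r--
l=1 r=3: -1+22=21 >16, r--
l=1 r=2: -1+17=16, found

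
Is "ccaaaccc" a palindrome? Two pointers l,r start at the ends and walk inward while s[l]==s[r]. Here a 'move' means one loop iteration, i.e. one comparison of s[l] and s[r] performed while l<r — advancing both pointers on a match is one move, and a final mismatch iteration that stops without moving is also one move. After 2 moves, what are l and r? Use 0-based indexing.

l=2, r=5

l=0 r=7: 'c'=='c', l++,r--
l=1 r=6: 'c'=='c', l++,r--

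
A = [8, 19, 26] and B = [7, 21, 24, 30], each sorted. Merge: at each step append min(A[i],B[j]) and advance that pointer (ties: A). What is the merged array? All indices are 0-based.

i=0 j=0: A[i]=8>B[j]=7 take 7, j++
i=0 j=1: A[i]=8<=B[j]=21 take 8, i++
i=1 j=1: A[i]=19<=B[j]=21 take 19, i++
i=2 j=1: A[i]=26>B[j]=21 take 21, j++
i=2 j=2: A[i]=26>B[j]=24 take 24, j++
i=2 j=3: A[i]=26<=B[j]=30 take 26, i++
i=3 j=3: A done, take B[j]=30, j++

[7, 8, 19, 21, 24, 26, 30]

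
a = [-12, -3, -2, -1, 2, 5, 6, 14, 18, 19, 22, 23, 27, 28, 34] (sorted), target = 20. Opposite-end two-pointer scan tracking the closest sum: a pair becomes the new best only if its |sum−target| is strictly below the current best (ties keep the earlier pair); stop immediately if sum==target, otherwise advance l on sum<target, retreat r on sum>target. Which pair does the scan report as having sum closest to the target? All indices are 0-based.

[0,14] -12+34=22 d=2 * → r--
[0,13] -12+28=16 d=4 → l++
[1,13] -3+28=25 d=5 → r--
[1,12] -3+27=24 d=4 → r--
[1,11] -3+23=20 d=0 * → stop

pair (-3, 23) with sum 20 (|Δ|=0)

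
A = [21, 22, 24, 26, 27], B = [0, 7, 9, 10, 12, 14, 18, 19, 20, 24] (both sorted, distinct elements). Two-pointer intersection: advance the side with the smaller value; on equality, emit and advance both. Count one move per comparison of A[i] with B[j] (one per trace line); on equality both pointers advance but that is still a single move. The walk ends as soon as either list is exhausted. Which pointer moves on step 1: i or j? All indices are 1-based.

j

i=1 j=1: 21>0, j++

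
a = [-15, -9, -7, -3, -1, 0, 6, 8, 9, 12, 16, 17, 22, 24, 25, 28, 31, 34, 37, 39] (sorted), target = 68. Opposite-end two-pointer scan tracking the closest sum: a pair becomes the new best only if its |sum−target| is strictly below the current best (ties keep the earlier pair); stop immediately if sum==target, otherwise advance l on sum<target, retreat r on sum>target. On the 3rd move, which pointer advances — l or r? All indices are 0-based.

l=0 r=19: -15+39=24 d=44 *, l++
l=1 r=19: -9+39=30 d=38 *, l++
l=2 r=19: -7+39=32 d=36 *, l++

l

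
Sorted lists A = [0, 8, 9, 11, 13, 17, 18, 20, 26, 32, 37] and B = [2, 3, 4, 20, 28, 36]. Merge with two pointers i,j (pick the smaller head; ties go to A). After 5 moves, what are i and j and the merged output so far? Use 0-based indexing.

i=0 j=0: A[i]=0<=B[j]=2 take 0, i++
i=1 j=0: A[i]=8>B[j]=2 take 2, j++
i=1 j=1: A[i]=8>B[j]=3 take 3, j++
i=1 j=2: A[i]=8>B[j]=4 take 4, j++
i=1 j=3: A[i]=8<=B[j]=20 take 8, i++

i=2, j=3, merged so far=[0, 2, 3, 4, 8]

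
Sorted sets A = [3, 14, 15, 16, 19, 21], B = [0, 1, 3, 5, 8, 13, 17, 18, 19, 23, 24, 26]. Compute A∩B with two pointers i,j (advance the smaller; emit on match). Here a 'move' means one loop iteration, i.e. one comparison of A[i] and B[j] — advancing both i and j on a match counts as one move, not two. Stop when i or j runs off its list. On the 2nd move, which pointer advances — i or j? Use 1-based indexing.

j

[i=1,j=1] 3>0 → j++
[i=1,j=2] 3>1 → j++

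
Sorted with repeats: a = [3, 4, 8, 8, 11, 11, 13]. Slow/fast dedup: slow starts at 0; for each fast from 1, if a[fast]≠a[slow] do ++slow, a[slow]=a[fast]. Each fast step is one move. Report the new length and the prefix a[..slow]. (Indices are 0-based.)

slow=0 fast=1: a[fast]=4≠a[slow]=3 write a[1]=4, slow++,fast++
slow=1 fast=2: a[fast]=8≠a[slow]=4 write a[2]=8, slow++,fast++
slow=2 fast=3: a[fast]=8=a[slow] dup, fast++
slow=2 fast=4: a[fast]=11≠a[slow]=8 write a[3]=11, slow++,fast++
slow=3 fast=5: a[fast]=11=a[slow] dup, fast++
slow=3 fast=6: a[fast]=13≠a[slow]=11 write a[4]=13, slow++,fast++

length 5; prefix = [3, 4, 8, 11, 13]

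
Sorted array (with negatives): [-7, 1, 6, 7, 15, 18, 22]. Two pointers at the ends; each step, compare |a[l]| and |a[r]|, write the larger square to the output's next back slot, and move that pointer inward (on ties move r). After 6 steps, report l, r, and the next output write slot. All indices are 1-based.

l=2, r=2, next write slot=1

l=1 r=7: |-7|<=|22| out[7]=484, r--
l=1 r=6: |-7|<=|18| out[6]=324, r--
l=1 r=5: |-7|<=|15| out[5]=225, r--
l=1 r=4: |-7|<=|7| out[4]=49, r--
l=1 r=3: |-7|>|6| out[3]=49, l++
l=2 r=3: |1|<=|6| out[2]=36, r--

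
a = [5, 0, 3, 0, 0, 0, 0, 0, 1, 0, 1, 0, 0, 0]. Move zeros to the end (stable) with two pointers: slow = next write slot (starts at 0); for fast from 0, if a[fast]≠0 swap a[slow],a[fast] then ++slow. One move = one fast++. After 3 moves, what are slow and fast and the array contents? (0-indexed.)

(s=0,f=0) a[fast]=5≠0 swap→a[0]=5 → slow++,fast++
(s=1,f=1) a[fast]=0 → fast++
(s=1,f=2) a[fast]=3≠0 swap→a[1]=3 → slow++,fast++

slow=2, fast=3, a=[5, 3, 0, 0, 0, 0, 0, 0, 1, 0, 1, 0, 0, 0]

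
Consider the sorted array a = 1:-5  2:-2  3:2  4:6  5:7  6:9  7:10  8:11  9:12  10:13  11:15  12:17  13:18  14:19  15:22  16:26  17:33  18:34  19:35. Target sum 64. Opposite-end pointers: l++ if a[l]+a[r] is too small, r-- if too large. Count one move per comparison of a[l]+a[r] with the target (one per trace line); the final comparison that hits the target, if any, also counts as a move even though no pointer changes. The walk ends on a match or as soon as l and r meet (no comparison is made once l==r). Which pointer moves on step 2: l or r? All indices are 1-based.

l

l=1 r=19: -5+35=30 <64, l++
l=2 r=19: -2+35=33 <64, l++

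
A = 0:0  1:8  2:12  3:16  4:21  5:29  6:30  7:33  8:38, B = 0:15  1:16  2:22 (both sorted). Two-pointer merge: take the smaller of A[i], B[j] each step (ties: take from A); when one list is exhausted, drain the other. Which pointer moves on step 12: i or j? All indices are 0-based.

[i=0,j=0] A[i]=0<=B[j]=15 take 0 → i++
[i=1,j=0] A[i]=8<=B[j]=15 take 8 → i++
[i=2,j=0] A[i]=12<=B[j]=15 take 12 → i++
[i=3,j=0] A[i]=16>B[j]=15 take 15 → j++
[i=3,j=1] A[i]=16<=B[j]=16 take 16 → i++
[i=4,j=1] A[i]=21>B[j]=16 take 16 → j++
[i=4,j=2] A[i]=21<=B[j]=22 take 21 → i++
[i=5,j=2] A[i]=29>B[j]=22 take 22 → j++
[i=5,j=3] B done, take A[i]=29 → i++
[i=6,j=3] B done, take A[i]=30 → i++
[i=7,j=3] B done, take A[i]=33 → i++
[i=8,j=3] B done, take A[i]=38 → i++

i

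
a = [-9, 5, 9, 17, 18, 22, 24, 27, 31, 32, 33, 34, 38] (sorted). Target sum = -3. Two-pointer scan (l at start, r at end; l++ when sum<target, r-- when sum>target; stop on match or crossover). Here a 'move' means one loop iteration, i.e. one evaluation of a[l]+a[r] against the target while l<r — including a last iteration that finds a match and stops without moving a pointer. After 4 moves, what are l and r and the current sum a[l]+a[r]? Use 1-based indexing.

[1,13] -9+38=29 >-3 → r--
[1,12] -9+34=25 >-3 → r--
[1,11] -9+33=24 >-3 → r--
[1,10] -9+32=23 >-3 → r--

l=1, r=9, sum=22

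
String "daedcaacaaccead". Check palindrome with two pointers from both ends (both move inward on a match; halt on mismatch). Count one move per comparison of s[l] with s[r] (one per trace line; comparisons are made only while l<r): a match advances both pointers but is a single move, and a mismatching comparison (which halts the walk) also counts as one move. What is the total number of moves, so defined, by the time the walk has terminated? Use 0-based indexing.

4 moves

[0,14] 'd'=='d' → l++,r--
[1,13] 'a'=='a' → l++,r--
[2,12] 'e'=='e' → l++,r--
[3,11] 'd'!='c' → stop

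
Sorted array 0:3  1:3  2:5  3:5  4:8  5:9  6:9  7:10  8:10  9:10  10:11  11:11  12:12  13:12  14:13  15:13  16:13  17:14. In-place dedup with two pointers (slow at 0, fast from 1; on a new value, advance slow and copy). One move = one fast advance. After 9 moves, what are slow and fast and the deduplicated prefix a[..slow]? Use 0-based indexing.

slow=4, fast=10, prefix=[3, 5, 8, 9, 10]

slow=0 fast=1: a[fast]=3=a[slow] dup, fast++
slow=0 fast=2: a[fast]=5≠a[slow]=3 write a[1]=5, slow++,fast++
slow=1 fast=3: a[fast]=5=a[slow] dup, fast++
slow=1 fast=4: a[fast]=8≠a[slow]=5 write a[2]=8, slow++,fast++
slow=2 fast=5: a[fast]=9≠a[slow]=8 write a[3]=9, slow++,fast++
slow=3 fast=6: a[fast]=9=a[slow] dup, fast++
slow=3 fast=7: a[fast]=10≠a[slow]=9 write a[4]=10, slow++,fast++
slow=4 fast=8: a[fast]=10=a[slow] dup, fast++
slow=4 fast=9: a[fast]=10=a[slow] dup, fast++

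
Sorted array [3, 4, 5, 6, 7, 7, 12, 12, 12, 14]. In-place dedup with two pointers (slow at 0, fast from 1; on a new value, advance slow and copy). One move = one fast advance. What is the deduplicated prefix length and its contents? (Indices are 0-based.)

length 7; prefix = [3, 4, 5, 6, 7, 12, 14]

(s=0,f=1) a[fast]=4≠a[slow]=3 write a[1]=4 → slow++,fast++
(s=1,f=2) a[fast]=5≠a[slow]=4 write a[2]=5 → slow++,fast++
(s=2,f=3) a[fast]=6≠a[slow]=5 write a[3]=6 → slow++,fast++
(s=3,f=4) a[fast]=7≠a[slow]=6 write a[4]=7 → slow++,fast++
(s=4,f=5) a[fast]=7=a[slow] dup → fast++
(s=4,f=6) a[fast]=12≠a[slow]=7 write a[5]=12 → slow++,fast++
(s=5,f=7) a[fast]=12=a[slow] dup → fast++
(s=5,f=8) a[fast]=12=a[slow] dup → fast++
(s=5,f=9) a[fast]=14≠a[slow]=12 write a[6]=14 → slow++,fast++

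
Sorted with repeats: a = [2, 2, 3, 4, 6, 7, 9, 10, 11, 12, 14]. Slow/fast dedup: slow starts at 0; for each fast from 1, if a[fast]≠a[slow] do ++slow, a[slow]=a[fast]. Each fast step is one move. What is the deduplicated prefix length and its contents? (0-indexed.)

length 10; prefix = [2, 3, 4, 6, 7, 9, 10, 11, 12, 14]

slow=0 fast=1: a[fast]=2=a[slow] dup, fast++
slow=0 fast=2: a[fast]=3≠a[slow]=2 write a[1]=3, slow++,fast++
slow=1 fast=3: a[fast]=4≠a[slow]=3 write a[2]=4, slow++,fast++
slow=2 fast=4: a[fast]=6≠a[slow]=4 write a[3]=6, slow++,fast++
slow=3 fast=5: a[fast]=7≠a[slow]=6 write a[4]=7, slow++,fast++
slow=4 fast=6: a[fast]=9≠a[slow]=7 write a[5]=9, slow++,fast++
slow=5 fast=7: a[fast]=10≠a[slow]=9 write a[6]=10, slow++,fast++
slow=6 fast=8: a[fast]=11≠a[slow]=10 write a[7]=11, slow++,fast++
slow=7 fast=9: a[fast]=12≠a[slow]=11 write a[8]=12, slow++,fast++
slow=8 fast=10: a[fast]=14≠a[slow]=12 write a[9]=14, slow++,fast++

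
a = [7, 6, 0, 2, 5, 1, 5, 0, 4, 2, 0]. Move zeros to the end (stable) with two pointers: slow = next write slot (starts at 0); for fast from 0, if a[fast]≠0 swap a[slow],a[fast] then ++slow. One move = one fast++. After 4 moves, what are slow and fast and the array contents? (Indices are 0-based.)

slow=0 fast=0: a[fast]=7≠0 swap→a[0]=7, slow++,fast++
slow=1 fast=1: a[fast]=6≠0 swap→a[1]=6, slow++,fast++
slow=2 fast=2: a[fast]=0, fast++
slow=2 fast=3: a[fast]=2≠0 swap→a[2]=2, slow++,fast++

slow=3, fast=4, a=[7, 6, 2, 0, 5, 1, 5, 0, 4, 2, 0]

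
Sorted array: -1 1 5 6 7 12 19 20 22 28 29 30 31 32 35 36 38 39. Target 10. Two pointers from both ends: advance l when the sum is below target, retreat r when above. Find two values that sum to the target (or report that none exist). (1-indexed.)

no pair

[1,18] -1+39=38 >10 → r--
[1,17] -1+38=37 >10 → r--
[1,16] -1+36=35 >10 → r--
[1,15] -1+35=34 >10 → r--
[1,14] -1+32=31 >10 → r--
[1,13] -1+31=30 >10 → r--
[1,12] -1+30=29 >10 → r--
[1,11] -1+29=28 >10 → r--
[1,10] -1+28=27 >10 → r--
[1,9] -1+22=21 >10 → r--
[1,8] -1+20=19 >10 → r--
[1,7] -1+19=18 >10 → r--
[1,6] -1+12=11 >10 → r--
[1,5] -1+7=6 <10 → l++
[2,5] 1+7=8 <10 → l++
[3,5] 5+7=12 >10 → r--
[3,4] 5+6=11 >10 → r--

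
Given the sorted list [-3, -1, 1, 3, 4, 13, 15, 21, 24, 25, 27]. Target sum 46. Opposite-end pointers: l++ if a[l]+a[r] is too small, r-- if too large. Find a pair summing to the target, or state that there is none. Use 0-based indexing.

(21, 25)

[0,10] -3+27=24 <46 → l++
[1,10] -1+27=26 <46 → l++
[2,10] 1+27=28 <46 → l++
[3,10] 3+27=30 <46 → l++
[4,10] 4+27=31 <46 → l++
[5,10] 13+27=40 <46 → l++
[6,10] 15+27=42 <46 → l++
[7,10] 21+27=48 >46 → r--
[7,9] 21+25=46 → found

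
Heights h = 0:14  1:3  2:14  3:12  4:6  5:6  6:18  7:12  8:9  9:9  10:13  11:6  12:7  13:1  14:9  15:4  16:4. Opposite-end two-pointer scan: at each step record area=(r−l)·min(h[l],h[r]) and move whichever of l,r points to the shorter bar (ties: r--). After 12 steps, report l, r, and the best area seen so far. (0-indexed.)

l=0 r=16: min(14,4)*16=64 best=64 *, r--
l=0 r=15: min(14,4)*15=60 best=64, r--
l=0 r=14: min(14,9)*14=126 best=126 *, r--
l=0 r=13: min(14,1)*13=13 best=126, r--
l=0 r=12: min(14,7)*12=84 best=126, r--
l=0 r=11: min(14,6)*11=66 best=126, r--
l=0 r=10: min(14,13)*10=130 best=130 *, r--
l=0 r=9: min(14,9)*9=81 best=130, r--
l=0 r=8: min(14,9)*8=72 best=130, r--
l=0 r=7: min(14,12)*7=84 best=130, r--
l=0 r=6: min(14,18)*6=84 best=130, l++
l=1 r=6: min(3,18)*5=15 best=130, l++

l=2, r=6, best area=130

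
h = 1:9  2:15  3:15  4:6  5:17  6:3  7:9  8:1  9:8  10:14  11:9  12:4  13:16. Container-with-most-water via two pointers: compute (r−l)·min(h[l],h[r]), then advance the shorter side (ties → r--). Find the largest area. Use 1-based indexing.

[1,13] min(9,16)*12=108 best=108 * → l++
[2,13] min(15,16)*11=165 best=165 * → l++
[3,13] min(15,16)*10=150 best=165 → l++
[4,13] min(6,16)*9=54 best=165 → l++
[5,13] min(17,16)*8=128 best=165 → r--
[5,12] min(17,4)*7=28 best=165 → r--
[5,11] min(17,9)*6=54 best=165 → r--
[5,10] min(17,14)*5=70 best=165 → r--
[5,9] min(17,8)*4=32 best=165 → r--
[5,8] min(17,1)*3=3 best=165 → r--
[5,7] min(17,9)*2=18 best=165 → r--
[5,6] min(17,3)*1=3 best=165 → r--

max area = 165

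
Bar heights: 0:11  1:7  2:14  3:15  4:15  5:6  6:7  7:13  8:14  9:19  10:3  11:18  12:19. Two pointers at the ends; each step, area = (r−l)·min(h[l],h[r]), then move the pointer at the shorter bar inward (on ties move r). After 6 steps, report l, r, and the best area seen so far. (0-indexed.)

[0,12] min(11,19)*12=132 best=132 * → l++
[1,12] min(7,19)*11=77 best=132 → l++
[2,12] min(14,19)*10=140 best=140 * → l++
[3,12] min(15,19)*9=135 best=140 → l++
[4,12] min(15,19)*8=120 best=140 → l++
[5,12] min(6,19)*7=42 best=140 → l++

l=6, r=12, best area=140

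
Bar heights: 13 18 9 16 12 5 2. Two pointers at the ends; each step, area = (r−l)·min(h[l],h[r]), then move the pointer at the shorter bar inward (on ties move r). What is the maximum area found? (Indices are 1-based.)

max area = 48

[1,7] min(13,2)*6=12 best=12 * → r--
[1,6] min(13,5)*5=25 best=25 * → r--
[1,5] min(13,12)*4=48 best=48 * → r--
[1,4] min(13,16)*3=39 best=48 → l++
[2,4] min(18,16)*2=32 best=48 → r--
[2,3] min(18,9)*1=9 best=48 → r--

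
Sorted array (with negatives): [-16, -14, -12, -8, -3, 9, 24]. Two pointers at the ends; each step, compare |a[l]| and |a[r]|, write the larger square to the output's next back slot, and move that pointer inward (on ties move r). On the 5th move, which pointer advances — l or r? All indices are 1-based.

l=1 r=7: |-16|<=|24| out[7]=576, r--
l=1 r=6: |-16|>|9| out[6]=256, l++
l=2 r=6: |-14|>|9| out[5]=196, l++
l=3 r=6: |-12|>|9| out[4]=144, l++
l=4 r=6: |-8|<=|9| out[3]=81, r--

r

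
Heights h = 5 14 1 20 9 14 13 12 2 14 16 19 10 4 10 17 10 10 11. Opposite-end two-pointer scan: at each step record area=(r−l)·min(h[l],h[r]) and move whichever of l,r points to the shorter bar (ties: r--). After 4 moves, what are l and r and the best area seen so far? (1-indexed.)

l=2, r=16, best area=187

l=1 r=19: min(5,11)*18=90 best=90 *, l++
l=2 r=19: min(14,11)*17=187 best=187 *, r--
l=2 r=18: min(14,10)*16=160 best=187, r--
l=2 r=17: min(14,10)*15=150 best=187, r--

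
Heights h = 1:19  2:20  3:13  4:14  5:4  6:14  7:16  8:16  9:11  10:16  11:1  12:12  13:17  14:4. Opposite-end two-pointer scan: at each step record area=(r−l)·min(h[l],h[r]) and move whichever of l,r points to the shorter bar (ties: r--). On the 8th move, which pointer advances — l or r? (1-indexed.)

r

l=1 r=14: min(19,4)*13=52 best=52 *, r--
l=1 r=13: min(19,17)*12=204 best=204 *, r--
l=1 r=12: min(19,12)*11=132 best=204, r--
l=1 r=11: min(19,1)*10=10 best=204, r--
l=1 r=10: min(19,16)*9=144 best=204, r--
l=1 r=9: min(19,11)*8=88 best=204, r--
l=1 r=8: min(19,16)*7=112 best=204, r--
l=1 r=7: min(19,16)*6=96 best=204, r--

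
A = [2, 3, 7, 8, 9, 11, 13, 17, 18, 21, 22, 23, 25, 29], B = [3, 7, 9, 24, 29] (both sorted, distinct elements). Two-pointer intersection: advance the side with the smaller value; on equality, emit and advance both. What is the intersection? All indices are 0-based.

i=0 j=0: 2<3, i++
i=1 j=0: 3==3 emit, i++,j++
i=2 j=1: 7==7 emit, i++,j++
i=3 j=2: 8<9, i++
i=4 j=2: 9==9 emit, i++,j++
i=5 j=3: 11<24, i++
i=6 j=3: 13<24, i++
i=7 j=3: 17<24, i++
i=8 j=3: 18<24, i++
i=9 j=3: 21<24, i++
i=10 j=3: 22<24, i++
i=11 j=3: 23<24, i++
i=12 j=3: 25>24, j++
i=12 j=4: 25<29, i++
i=13 j=4: 29==29 emit, i++,j++

intersection = [3, 7, 9, 29]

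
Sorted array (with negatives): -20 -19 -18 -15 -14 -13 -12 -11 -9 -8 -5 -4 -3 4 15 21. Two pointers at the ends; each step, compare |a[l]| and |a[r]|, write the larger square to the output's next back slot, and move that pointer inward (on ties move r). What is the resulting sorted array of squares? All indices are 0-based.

[9, 16, 16, 25, 64, 81, 121, 144, 169, 196, 225, 225, 324, 361, 400, 441]

[0,15] |-20|<=|21| out[15]=441 → r--
[0,14] |-20|>|15| out[14]=400 → l++
[1,14] |-19|>|15| out[13]=361 → l++
[2,14] |-18|>|15| out[12]=324 → l++
[3,14] |-15|<=|15| out[11]=225 → r--
[3,13] |-15|>|4| out[10]=225 → l++
[4,13] |-14|>|4| out[9]=196 → l++
[5,13] |-13|>|4| out[8]=169 → l++
[6,13] |-12|>|4| out[7]=144 → l++
[7,13] |-11|>|4| out[6]=121 → l++
[8,13] |-9|>|4| out[5]=81 → l++
[9,13] |-8|>|4| out[4]=64 → l++
[10,13] |-5|>|4| out[3]=25 → l++
[11,13] |-4|<=|4| out[2]=16 → r--
[11,12] |-4|>|-3| out[1]=16 → l++
[12,12] |-3|<=|-3| out[0]=9 → r--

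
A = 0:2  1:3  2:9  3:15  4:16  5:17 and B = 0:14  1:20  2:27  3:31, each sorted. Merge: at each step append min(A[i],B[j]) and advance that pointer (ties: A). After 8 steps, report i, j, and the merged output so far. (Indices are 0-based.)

i=6, j=2, merged so far=[2, 3, 9, 14, 15, 16, 17, 20]

[i=0,j=0] A[i]=2<=B[j]=14 take 2 → i++
[i=1,j=0] A[i]=3<=B[j]=14 take 3 → i++
[i=2,j=0] A[i]=9<=B[j]=14 take 9 → i++
[i=3,j=0] A[i]=15>B[j]=14 take 14 → j++
[i=3,j=1] A[i]=15<=B[j]=20 take 15 → i++
[i=4,j=1] A[i]=16<=B[j]=20 take 16 → i++
[i=5,j=1] A[i]=17<=B[j]=20 take 17 → i++
[i=6,j=1] A done, take B[j]=20 → j++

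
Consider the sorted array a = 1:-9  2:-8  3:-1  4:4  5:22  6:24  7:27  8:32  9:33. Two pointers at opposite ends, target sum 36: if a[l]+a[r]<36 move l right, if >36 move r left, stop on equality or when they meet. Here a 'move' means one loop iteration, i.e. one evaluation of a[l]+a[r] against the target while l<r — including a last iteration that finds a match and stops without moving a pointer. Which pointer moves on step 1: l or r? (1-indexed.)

l

l=1 r=9: -9+33=24 <36, l++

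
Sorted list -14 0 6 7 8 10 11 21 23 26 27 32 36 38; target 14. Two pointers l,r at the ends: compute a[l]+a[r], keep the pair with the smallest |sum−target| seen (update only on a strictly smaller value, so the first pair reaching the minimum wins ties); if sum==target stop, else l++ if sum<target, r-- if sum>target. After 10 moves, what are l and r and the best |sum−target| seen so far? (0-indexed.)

[0,13] -14+38=24 d=10 * → r--
[0,12] -14+36=22 d=8 * → r--
[0,11] -14+32=18 d=4 * → r--
[0,10] -14+27=13 d=1 * → l++
[1,10] 0+27=27 d=13 → r--
[1,9] 0+26=26 d=12 → r--
[1,8] 0+23=23 d=9 → r--
[1,7] 0+21=21 d=7 → r--
[1,6] 0+11=11 d=3 → l++
[2,6] 6+11=17 d=3 → r--

l=2, r=5, best |Δ|=1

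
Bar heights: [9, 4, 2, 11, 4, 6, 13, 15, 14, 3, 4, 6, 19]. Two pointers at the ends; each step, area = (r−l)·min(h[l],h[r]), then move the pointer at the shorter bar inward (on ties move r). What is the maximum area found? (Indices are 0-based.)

[0,12] min(9,19)*12=108 best=108 * → l++
[1,12] min(4,19)*11=44 best=108 → l++
[2,12] min(2,19)*10=20 best=108 → l++
[3,12] min(11,19)*9=99 best=108 → l++
[4,12] min(4,19)*8=32 best=108 → l++
[5,12] min(6,19)*7=42 best=108 → l++
[6,12] min(13,19)*6=78 best=108 → l++
[7,12] min(15,19)*5=75 best=108 → l++
[8,12] min(14,19)*4=56 best=108 → l++
[9,12] min(3,19)*3=9 best=108 → l++
[10,12] min(4,19)*2=8 best=108 → l++
[11,12] min(6,19)*1=6 best=108 → l++

max area = 108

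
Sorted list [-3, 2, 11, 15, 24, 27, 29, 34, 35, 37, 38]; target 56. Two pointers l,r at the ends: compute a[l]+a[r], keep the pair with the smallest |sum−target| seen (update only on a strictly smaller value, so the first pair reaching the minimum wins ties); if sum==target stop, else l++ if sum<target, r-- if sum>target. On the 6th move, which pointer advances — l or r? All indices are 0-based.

r

[0,10] -3+38=35 d=21 * → l++
[1,10] 2+38=40 d=16 * → l++
[2,10] 11+38=49 d=7 * → l++
[3,10] 15+38=53 d=3 * → l++
[4,10] 24+38=62 d=6 → r--
[4,9] 24+37=61 d=5 → r--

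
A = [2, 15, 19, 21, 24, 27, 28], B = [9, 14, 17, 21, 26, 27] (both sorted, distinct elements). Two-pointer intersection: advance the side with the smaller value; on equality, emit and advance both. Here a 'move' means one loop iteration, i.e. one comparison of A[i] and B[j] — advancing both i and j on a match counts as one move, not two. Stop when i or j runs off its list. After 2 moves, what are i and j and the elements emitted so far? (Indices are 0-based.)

i=0 j=0: 2<9, i++
i=1 j=0: 15>9, j++

i=1, j=1, emitted=[]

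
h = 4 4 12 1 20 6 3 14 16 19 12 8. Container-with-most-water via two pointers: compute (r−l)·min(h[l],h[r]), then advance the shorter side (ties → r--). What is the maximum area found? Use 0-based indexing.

max area = 96

l=0 r=11: min(4,8)*11=44 best=44 *, l++
l=1 r=11: min(4,8)*10=40 best=44, l++
l=2 r=11: min(12,8)*9=72 best=72 *, r--
l=2 r=10: min(12,12)*8=96 best=96 *, r--
l=2 r=9: min(12,19)*7=84 best=96, l++
l=3 r=9: min(1,19)*6=6 best=96, l++
l=4 r=9: min(20,19)*5=95 best=96, r--
l=4 r=8: min(20,16)*4=64 best=96, r--
l=4 r=7: min(20,14)*3=42 best=96, r--
l=4 r=6: min(20,3)*2=6 best=96, r--
l=4 r=5: min(20,6)*1=6 best=96, r--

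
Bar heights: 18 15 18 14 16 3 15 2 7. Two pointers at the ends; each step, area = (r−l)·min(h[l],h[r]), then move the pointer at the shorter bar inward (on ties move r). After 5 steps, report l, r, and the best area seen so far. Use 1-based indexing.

l=1, r=4, best area=90

l=1 r=9: min(18,7)*8=56 best=56 *, r--
l=1 r=8: min(18,2)*7=14 best=56, r--
l=1 r=7: min(18,15)*6=90 best=90 *, r--
l=1 r=6: min(18,3)*5=15 best=90, r--
l=1 r=5: min(18,16)*4=64 best=90, r--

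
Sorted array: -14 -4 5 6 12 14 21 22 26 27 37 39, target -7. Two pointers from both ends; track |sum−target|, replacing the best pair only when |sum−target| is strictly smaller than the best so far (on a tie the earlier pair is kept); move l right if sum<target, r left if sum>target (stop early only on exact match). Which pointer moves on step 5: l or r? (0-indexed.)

r

l=0 r=11: -14+39=25 d=32 *, r--
l=0 r=10: -14+37=23 d=30 *, r--
l=0 r=9: -14+27=13 d=20 *, r--
l=0 r=8: -14+26=12 d=19 *, r--
l=0 r=7: -14+22=8 d=15 *, r--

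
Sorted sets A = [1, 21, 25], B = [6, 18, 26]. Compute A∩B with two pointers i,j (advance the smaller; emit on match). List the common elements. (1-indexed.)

i=1 j=1: 1<6, i++
i=2 j=1: 21>6, j++
i=2 j=2: 21>18, j++
i=2 j=3: 21<26, i++
i=3 j=3: 25<26, i++

intersection = []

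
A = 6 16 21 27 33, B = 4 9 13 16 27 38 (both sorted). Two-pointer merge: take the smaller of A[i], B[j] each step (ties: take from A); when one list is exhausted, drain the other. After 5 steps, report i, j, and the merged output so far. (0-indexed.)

i=2, j=3, merged so far=[4, 6, 9, 13, 16]

i=0 j=0: A[i]=6>B[j]=4 take 4, j++
i=0 j=1: A[i]=6<=B[j]=9 take 6, i++
i=1 j=1: A[i]=16>B[j]=9 take 9, j++
i=1 j=2: A[i]=16>B[j]=13 take 13, j++
i=1 j=3: A[i]=16<=B[j]=16 take 16, i++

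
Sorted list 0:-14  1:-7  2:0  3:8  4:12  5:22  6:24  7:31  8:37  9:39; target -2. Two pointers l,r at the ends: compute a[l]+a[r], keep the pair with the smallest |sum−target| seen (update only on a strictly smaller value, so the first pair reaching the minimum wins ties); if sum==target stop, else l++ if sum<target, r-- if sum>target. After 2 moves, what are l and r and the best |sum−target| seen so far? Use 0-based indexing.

[0,9] -14+39=25 d=27 * → r--
[0,8] -14+37=23 d=25 * → r--

l=0, r=7, best |Δ|=25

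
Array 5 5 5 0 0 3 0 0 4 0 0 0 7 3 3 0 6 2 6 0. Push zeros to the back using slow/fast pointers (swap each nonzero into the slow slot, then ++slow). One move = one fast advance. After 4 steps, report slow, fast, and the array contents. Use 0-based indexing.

slow=3, fast=4, a=[5, 5, 5, 0, 0, 3, 0, 0, 4, 0, 0, 0, 7, 3, 3, 0, 6, 2, 6, 0]

(s=0,f=0) a[fast]=5≠0 swap→a[0]=5 → slow++,fast++
(s=1,f=1) a[fast]=5≠0 swap→a[1]=5 → slow++,fast++
(s=2,f=2) a[fast]=5≠0 swap→a[2]=5 → slow++,fast++
(s=3,f=3) a[fast]=0 → fast++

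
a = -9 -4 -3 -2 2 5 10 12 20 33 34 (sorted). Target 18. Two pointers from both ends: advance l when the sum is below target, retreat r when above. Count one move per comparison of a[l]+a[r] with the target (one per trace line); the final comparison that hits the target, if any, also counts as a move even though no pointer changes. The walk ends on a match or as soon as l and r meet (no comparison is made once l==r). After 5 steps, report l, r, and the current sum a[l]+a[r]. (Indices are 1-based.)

l=4, r=9, sum=18

l=1 r=11: -9+34=25 >18, r--
l=1 r=10: -9+33=24 >18, r--
l=1 r=9: -9+20=11 <18, l++
l=2 r=9: -4+20=16 <18, l++
l=3 r=9: -3+20=17 <18, l++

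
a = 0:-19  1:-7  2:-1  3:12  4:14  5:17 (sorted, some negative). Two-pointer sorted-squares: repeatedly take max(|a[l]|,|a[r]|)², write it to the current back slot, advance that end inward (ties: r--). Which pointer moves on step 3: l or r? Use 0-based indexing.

[0,5] |-19|>|17| out[5]=361 → l++
[1,5] |-7|<=|17| out[4]=289 → r--
[1,4] |-7|<=|14| out[3]=196 → r--

r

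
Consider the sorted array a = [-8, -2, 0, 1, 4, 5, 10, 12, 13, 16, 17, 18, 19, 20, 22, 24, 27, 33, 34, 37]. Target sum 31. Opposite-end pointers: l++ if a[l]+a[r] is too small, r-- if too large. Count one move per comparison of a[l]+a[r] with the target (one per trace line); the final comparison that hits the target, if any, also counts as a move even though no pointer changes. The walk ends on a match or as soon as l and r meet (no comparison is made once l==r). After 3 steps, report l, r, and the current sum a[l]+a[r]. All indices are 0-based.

l=0 r=19: -8+37=29 <31, l++
l=1 r=19: -2+37=35 >31, r--
l=1 r=18: -2+34=32 >31, r--

l=1, r=17, sum=31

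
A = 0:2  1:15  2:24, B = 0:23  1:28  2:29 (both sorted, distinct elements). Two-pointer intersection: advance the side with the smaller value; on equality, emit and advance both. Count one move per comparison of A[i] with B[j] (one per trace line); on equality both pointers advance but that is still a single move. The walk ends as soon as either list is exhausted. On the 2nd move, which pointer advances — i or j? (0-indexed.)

i=0 j=0: 2<23, i++
i=1 j=0: 15<23, i++

i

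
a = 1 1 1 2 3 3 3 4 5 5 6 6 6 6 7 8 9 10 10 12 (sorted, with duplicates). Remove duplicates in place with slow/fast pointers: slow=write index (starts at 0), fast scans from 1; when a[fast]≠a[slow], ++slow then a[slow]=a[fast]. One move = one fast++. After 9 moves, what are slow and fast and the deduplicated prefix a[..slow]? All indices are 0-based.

slow=0 fast=1: a[fast]=1=a[slow] dup, fast++
slow=0 fast=2: a[fast]=1=a[slow] dup, fast++
slow=0 fast=3: a[fast]=2≠a[slow]=1 write a[1]=2, slow++,fast++
slow=1 fast=4: a[fast]=3≠a[slow]=2 write a[2]=3, slow++,fast++
slow=2 fast=5: a[fast]=3=a[slow] dup, fast++
slow=2 fast=6: a[fast]=3=a[slow] dup, fast++
slow=2 fast=7: a[fast]=4≠a[slow]=3 write a[3]=4, slow++,fast++
slow=3 fast=8: a[fast]=5≠a[slow]=4 write a[4]=5, slow++,fast++
slow=4 fast=9: a[fast]=5=a[slow] dup, fast++

slow=4, fast=10, prefix=[1, 2, 3, 4, 5]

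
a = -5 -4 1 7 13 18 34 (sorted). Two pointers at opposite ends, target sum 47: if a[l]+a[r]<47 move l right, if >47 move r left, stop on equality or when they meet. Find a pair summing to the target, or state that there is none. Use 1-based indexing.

(13, 34)

l=1 r=7: -5+34=29 <47, l++
l=2 r=7: -4+34=30 <47, l++
l=3 r=7: 1+34=35 <47, l++
l=4 r=7: 7+34=41 <47, l++
l=5 r=7: 13+34=47, found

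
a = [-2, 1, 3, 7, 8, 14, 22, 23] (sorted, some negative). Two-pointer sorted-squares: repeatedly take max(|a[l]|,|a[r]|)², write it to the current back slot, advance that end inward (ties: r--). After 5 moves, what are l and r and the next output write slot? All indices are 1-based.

l=1 r=8: |-2|<=|23| out[8]=529, r--
l=1 r=7: |-2|<=|22| out[7]=484, r--
l=1 r=6: |-2|<=|14| out[6]=196, r--
l=1 r=5: |-2|<=|8| out[5]=64, r--
l=1 r=4: |-2|<=|7| out[4]=49, r--

l=1, r=3, next write slot=3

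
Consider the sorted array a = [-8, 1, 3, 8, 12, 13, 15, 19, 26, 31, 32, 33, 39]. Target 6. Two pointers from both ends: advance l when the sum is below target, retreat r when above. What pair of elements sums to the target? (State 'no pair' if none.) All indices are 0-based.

l=0 r=12: -8+39=31 >6, r--
l=0 r=11: -8+33=25 >6, r--
l=0 r=10: -8+32=24 >6, r--
l=0 r=9: -8+31=23 >6, r--
l=0 r=8: -8+26=18 >6, r--
l=0 r=7: -8+19=11 >6, r--
l=0 r=6: -8+15=7 >6, r--
l=0 r=5: -8+13=5 <6, l++
l=1 r=5: 1+13=14 >6, r--
l=1 r=4: 1+12=13 >6, r--
l=1 r=3: 1+8=9 >6, r--
l=1 r=2: 1+3=4 <6, l++

no pair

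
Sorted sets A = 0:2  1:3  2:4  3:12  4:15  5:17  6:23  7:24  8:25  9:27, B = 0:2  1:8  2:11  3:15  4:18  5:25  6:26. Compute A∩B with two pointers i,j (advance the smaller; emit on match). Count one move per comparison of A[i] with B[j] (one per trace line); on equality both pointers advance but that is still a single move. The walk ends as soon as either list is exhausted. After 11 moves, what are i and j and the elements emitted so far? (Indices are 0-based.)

i=8, j=5, emitted=[2, 15]

[i=0,j=0] 2==2 emit → i++,j++
[i=1,j=1] 3<8 → i++
[i=2,j=1] 4<8 → i++
[i=3,j=1] 12>8 → j++
[i=3,j=2] 12>11 → j++
[i=3,j=3] 12<15 → i++
[i=4,j=3] 15==15 emit → i++,j++
[i=5,j=4] 17<18 → i++
[i=6,j=4] 23>18 → j++
[i=6,j=5] 23<25 → i++
[i=7,j=5] 24<25 → i++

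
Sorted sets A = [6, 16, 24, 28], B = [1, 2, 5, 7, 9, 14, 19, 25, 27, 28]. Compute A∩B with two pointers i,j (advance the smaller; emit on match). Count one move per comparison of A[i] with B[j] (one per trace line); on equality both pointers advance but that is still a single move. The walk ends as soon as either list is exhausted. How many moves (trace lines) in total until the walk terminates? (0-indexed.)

13 moves

[i=0,j=0] 6>1 → j++
[i=0,j=1] 6>2 → j++
[i=0,j=2] 6>5 → j++
[i=0,j=3] 6<7 → i++
[i=1,j=3] 16>7 → j++
[i=1,j=4] 16>9 → j++
[i=1,j=5] 16>14 → j++
[i=1,j=6] 16<19 → i++
[i=2,j=6] 24>19 → j++
[i=2,j=7] 24<25 → i++
[i=3,j=7] 28>25 → j++
[i=3,j=8] 28>27 → j++
[i=3,j=9] 28==28 emit → i++,j++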